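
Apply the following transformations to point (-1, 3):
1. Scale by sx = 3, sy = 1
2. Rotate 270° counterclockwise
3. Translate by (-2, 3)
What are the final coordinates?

Step 1: Scale → (-3, 3)
Step 2: Rotate 270° → (3, 3)
Step 3: Translate → (1, 6)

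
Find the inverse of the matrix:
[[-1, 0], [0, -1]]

For [[a,b],[c,d]], inverse = (1/det)·[[d,-b],[-c,a]]
det = (-1)(-1) - (0)(0) = 1 - 0 = 1
Inverse = [[-1, 0], [0, -1]]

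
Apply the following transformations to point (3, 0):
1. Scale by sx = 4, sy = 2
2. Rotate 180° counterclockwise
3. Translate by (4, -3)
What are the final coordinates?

Step 1: Scale → (12, 0)
Step 2: Rotate 180° → (-12, 0)
Step 3: Translate → (-8, -3)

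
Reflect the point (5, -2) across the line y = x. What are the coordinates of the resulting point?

Reflection across line y = x: (5, -2) → (-2, 5)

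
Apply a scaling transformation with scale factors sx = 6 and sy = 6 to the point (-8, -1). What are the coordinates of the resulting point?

Scaling matrix:
[[6, 0], [0, 6]]
Result: (-8 × 6, -1 × 6) = (-48, -6)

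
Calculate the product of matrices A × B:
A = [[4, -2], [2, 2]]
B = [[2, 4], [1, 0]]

Matrix multiplication:
C[0][0] = 4×2 + -2×1 = 6
C[0][1] = 4×4 + -2×0 = 16
C[1][0] = 2×2 + 2×1 = 6
C[1][1] = 2×4 + 2×0 = 8
Result: [[6, 16], [6, 8]]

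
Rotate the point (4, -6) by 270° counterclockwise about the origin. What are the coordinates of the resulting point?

Rotation matrix for 270°: [[cos 270°, -sin 270°], [sin 270°, cos 270°]] = [[0, 1], [-1, 0]]
[[0, 1], [-1, 0]] × [4, -6]ᵀ = [-6, -4]ᵀ
Result: (-6, -4)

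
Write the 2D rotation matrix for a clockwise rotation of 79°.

Rotation matrix formula: [[cos θ, -sin θ], [sin θ, cos θ]]
A clockwise rotation by 79° is equivalent to a counterclockwise rotation by -79°.
For θ = -79°:
cos(-79°) = 0.1908
sin(-79°) = -0.9816
Result: [[0.1908, 0.9816], [-0.9816, 0.1908]]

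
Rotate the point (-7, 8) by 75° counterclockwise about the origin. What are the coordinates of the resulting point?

Rotation matrix for 75°: [[cos 75°, -sin 75°], [sin 75°, cos 75°]] ≈ [[0.258819, -0.965926], [0.965926, 0.258819]]
[[0.258819, -0.965926], [0.965926, 0.258819]] × [-7, 8]ᵀ ≈ [-9.5391, -4.6909]ᵀ
Result: (-9.5391, -4.6909)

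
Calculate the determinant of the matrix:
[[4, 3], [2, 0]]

For a 2×2 matrix [[a, b], [c, d]], det = ad - bc
det = (4)(0) - (3)(2) = 0 - 6 = -6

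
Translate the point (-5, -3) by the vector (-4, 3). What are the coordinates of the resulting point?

Translation by (-4, 3) (homogeneous matrix [[1, 0, -4], [0, 1, 3], [0, 0, 1]]):
x' = -5 + -4 = -9
y' = -3 + 3 = 0
Result: (-9, 0)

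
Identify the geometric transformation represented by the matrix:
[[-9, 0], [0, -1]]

This matrix represents: non-uniform scaling by sx = -9, sy = -1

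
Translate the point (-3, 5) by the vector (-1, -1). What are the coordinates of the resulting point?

Translation by (-1, -1) (homogeneous matrix [[1, 0, -1], [0, 1, -1], [0, 0, 1]]):
x' = -3 + -1 = -4
y' = 5 + -1 = 4
Result: (-4, 4)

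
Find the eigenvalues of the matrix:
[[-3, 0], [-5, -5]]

Characteristic equation: det(A - λI) = 0
λ² - (trace)λ + (det) = 0
trace = -3 + -5 = -8, det = (-3)(-5) - (0)(-5) = 15
λ² - (-8)λ + (15) = 0
λ = (-8 ± √((-8)² - 4·(15))) / 2 = (-8 ± √4) / 2
Solving: λ = -5, -3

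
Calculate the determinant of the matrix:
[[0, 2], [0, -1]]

For a 2×2 matrix [[a, b], [c, d]], det = ad - bc
det = (0)(-1) - (2)(0) = 0 - 0 = 0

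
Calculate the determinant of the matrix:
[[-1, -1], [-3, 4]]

For a 2×2 matrix [[a, b], [c, d]], det = ad - bc
det = (-1)(4) - (-1)(-3) = -4 - 3 = -7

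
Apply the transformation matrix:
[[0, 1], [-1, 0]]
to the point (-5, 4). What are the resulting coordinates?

Matrix multiplication:
[[0, 1], [-1, 0]] × [-5, 4]ᵀ
= [(0)(-5) + (1)(4), (-1)(-5) + (0)(4)]ᵀ
= [4, 5]ᵀ
Result: (4, 5)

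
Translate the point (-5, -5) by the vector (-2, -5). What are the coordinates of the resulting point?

Translation by (-2, -5) (homogeneous matrix [[1, 0, -2], [0, 1, -5], [0, 0, 1]]):
x' = -5 + -2 = -7
y' = -5 + -5 = -10
Result: (-7, -10)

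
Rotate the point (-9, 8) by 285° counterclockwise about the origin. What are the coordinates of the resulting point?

Rotation matrix for 285°: [[cos 285°, -sin 285°], [sin 285°, cos 285°]] ≈ [[0.258819, 0.965926], [-0.965926, 0.258819]]
[[0.258819, 0.965926], [-0.965926, 0.258819]] × [-9, 8]ᵀ ≈ [5.3980, 10.7639]ᵀ
Result: (5.3980, 10.7639)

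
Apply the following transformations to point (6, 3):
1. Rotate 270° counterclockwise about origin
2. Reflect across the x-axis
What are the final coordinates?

Step 1: Rotate 270° → (3, -6)
Step 2: Reflect across x-axis → (3, 6)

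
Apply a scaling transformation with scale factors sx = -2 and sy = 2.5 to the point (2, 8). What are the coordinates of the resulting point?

Scaling matrix:
[[-2, 0], [0, 2.50]]
Result: (2 × -2, 8 × 2.5) = (-4, 20)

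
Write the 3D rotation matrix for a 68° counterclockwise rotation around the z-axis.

Rotation matrix for counterclockwise 68° around z-axis:
cos(68°) = 0.3746, sin(68°) = 0.9272
Result: [[0.3746, -0.9272, 0], [0.9272, 0.3746, 0], [0, 0, 1]]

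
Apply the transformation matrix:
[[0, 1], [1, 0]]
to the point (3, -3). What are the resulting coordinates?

Matrix multiplication:
[[0, 1], [1, 0]] × [3, -3]ᵀ
= [(0)(3) + (1)(-3), (1)(3) + (0)(-3)]ᵀ
= [-3, 3]ᵀ
Result: (-3, 3)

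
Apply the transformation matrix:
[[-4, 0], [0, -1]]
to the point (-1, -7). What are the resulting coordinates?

Matrix multiplication:
[[-4, 0], [0, -1]] × [-1, -7]ᵀ
= [(-4)(-1) + (0)(-7), (0)(-1) + (-1)(-7)]ᵀ
= [4, 7]ᵀ
Result: (4, 7)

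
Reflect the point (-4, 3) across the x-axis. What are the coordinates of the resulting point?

Reflection across x-axis: (-4, 3) → (-4, -3)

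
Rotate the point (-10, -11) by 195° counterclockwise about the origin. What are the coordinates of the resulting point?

Rotation matrix for 195°: [[cos 195°, -sin 195°], [sin 195°, cos 195°]] ≈ [[-0.965926, 0.258819], [-0.258819, -0.965926]]
[[-0.965926, 0.258819], [-0.258819, -0.965926]] × [-10, -11]ᵀ ≈ [6.8122, 13.2134]ᵀ
Result: (6.8122, 13.2134)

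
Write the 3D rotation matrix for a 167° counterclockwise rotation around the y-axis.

Rotation matrix for counterclockwise 167° around y-axis:
cos(167°) = -0.9744, sin(167°) = 0.2250
Result: [[-0.9744, 0, 0.2250], [0, 1, 0], [-0.2250, 0, -0.9744]]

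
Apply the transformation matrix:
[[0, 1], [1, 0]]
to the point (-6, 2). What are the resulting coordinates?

Matrix multiplication:
[[0, 1], [1, 0]] × [-6, 2]ᵀ
= [(0)(-6) + (1)(2), (1)(-6) + (0)(2)]ᵀ
= [2, -6]ᵀ
Result: (2, -6)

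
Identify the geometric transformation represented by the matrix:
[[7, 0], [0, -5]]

This matrix represents: non-uniform scaling by sx = 7, sy = -5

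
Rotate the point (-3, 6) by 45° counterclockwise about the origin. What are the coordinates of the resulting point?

Rotation matrix for 45°: [[cos 45°, -sin 45°], [sin 45°, cos 45°]] ≈ [[0.707107, -0.707107], [0.707107, 0.707107]]
[[0.707107, -0.707107], [0.707107, 0.707107]] × [-3, 6]ᵀ ≈ [-6.3640, 2.1213]ᵀ
Result: (-6.3640, 2.1213)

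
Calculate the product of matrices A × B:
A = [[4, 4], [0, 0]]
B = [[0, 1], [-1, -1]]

Matrix multiplication:
C[0][0] = 4×0 + 4×-1 = -4
C[0][1] = 4×1 + 4×-1 = 0
C[1][0] = 0×0 + 0×-1 = 0
C[1][1] = 0×1 + 0×-1 = 0
Result: [[-4, 0], [0, 0]]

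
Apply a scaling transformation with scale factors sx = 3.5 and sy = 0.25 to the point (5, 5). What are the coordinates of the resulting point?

Scaling matrix:
[[3.50, 0], [0, 0.25]]
Result: (5 × 3.5, 5 × 0.25) = (17.5, 1.25)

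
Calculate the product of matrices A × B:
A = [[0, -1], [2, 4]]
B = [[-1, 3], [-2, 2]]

Matrix multiplication:
C[0][0] = 0×-1 + -1×-2 = 2
C[0][1] = 0×3 + -1×2 = -2
C[1][0] = 2×-1 + 4×-2 = -10
C[1][1] = 2×3 + 4×2 = 14
Result: [[2, -2], [-10, 14]]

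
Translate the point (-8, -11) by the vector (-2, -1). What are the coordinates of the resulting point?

Translation by (-2, -1) (homogeneous matrix [[1, 0, -2], [0, 1, -1], [0, 0, 1]]):
x' = -8 + -2 = -10
y' = -11 + -1 = -12
Result: (-10, -12)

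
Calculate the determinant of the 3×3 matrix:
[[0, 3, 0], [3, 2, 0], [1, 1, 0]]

Expansion along first row:
det = 0·det([[2,0],[1,0]]) - 3·det([[3,0],[1,0]]) + 0·det([[3,2],[1,1]])
    = 0·(2·0 - 0·1) - 3·(3·0 - 0·1) + 0·(3·1 - 2·1)
    = 0·0 - 3·0 + 0·1
    = 0 + 0 + 0 = 0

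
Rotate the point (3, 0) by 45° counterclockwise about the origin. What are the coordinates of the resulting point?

Rotation matrix for 45°: [[cos 45°, -sin 45°], [sin 45°, cos 45°]] ≈ [[0.707107, -0.707107], [0.707107, 0.707107]]
[[0.707107, -0.707107], [0.707107, 0.707107]] × [3, 0]ᵀ ≈ [2.1213, 2.1213]ᵀ
Result: (2.1213, 2.1213)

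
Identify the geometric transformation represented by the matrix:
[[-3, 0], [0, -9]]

This matrix represents: non-uniform scaling by sx = -3, sy = -9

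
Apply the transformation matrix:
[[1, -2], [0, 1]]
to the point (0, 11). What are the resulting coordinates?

Matrix multiplication:
[[1, -2], [0, 1]] × [0, 11]ᵀ
= [(1)(0) + (-2)(11), (0)(0) + (1)(11)]ᵀ
= [-22, 11]ᵀ
Result: (-22, 11)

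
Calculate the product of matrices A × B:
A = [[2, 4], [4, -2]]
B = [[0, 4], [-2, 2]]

Matrix multiplication:
C[0][0] = 2×0 + 4×-2 = -8
C[0][1] = 2×4 + 4×2 = 16
C[1][0] = 4×0 + -2×-2 = 4
C[1][1] = 4×4 + -2×2 = 12
Result: [[-8, 16], [4, 12]]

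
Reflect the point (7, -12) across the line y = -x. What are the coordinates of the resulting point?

Reflection across line y = -x: (7, -12) → (12, -7)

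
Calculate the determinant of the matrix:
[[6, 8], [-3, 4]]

For a 2×2 matrix [[a, b], [c, d]], det = ad - bc
det = (6)(4) - (8)(-3) = 24 - -24 = 48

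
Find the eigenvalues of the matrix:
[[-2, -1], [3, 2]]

Characteristic equation: det(A - λI) = 0
λ² - (trace)λ + (det) = 0
trace = -2 + 2 = 0, det = (-2)(2) - (-1)(3) = -1
λ² - (0)λ + (-1) = 0
λ = (0 ± √((0)² - 4·(-1))) / 2 = (0 ± √4) / 2
Solving: λ = -1, 1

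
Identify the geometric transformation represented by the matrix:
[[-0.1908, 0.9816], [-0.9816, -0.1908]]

This matrix represents: rotation by 259° counterclockwise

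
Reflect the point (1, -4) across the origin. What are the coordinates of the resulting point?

Reflection across origin: (1, -4) → (-1, 4)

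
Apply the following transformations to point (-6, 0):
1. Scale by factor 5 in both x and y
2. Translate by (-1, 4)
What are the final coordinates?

Step 1: Scale (-6, 0) by 5 → (-30, 0)
Step 2: Translate by (-1, 4) → (-31, 4)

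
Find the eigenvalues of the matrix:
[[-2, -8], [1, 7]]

Characteristic equation: det(A - λI) = 0
λ² - (trace)λ + (det) = 0
trace = -2 + 7 = 5, det = (-2)(7) - (-8)(1) = -6
λ² - (5)λ + (-6) = 0
λ = (5 ± √((5)² - 4·(-6))) / 2 = (5 ± √49) / 2
Solving: λ = -1, 6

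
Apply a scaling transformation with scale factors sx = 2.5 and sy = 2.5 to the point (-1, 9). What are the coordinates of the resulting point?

Scaling matrix:
[[2.50, 0], [0, 2.50]]
Result: (-1 × 2.5, 9 × 2.5) = (-2.5, 22.5)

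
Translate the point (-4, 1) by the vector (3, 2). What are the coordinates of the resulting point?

Translation by (3, 2) (homogeneous matrix [[1, 0, 3], [0, 1, 2], [0, 0, 1]]):
x' = -4 + 3 = -1
y' = 1 + 2 = 3
Result: (-1, 3)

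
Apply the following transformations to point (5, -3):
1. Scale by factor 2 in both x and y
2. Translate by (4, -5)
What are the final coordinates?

Step 1: Scale (5, -3) by 2 → (10, -6)
Step 2: Translate by (4, -5) → (14, -11)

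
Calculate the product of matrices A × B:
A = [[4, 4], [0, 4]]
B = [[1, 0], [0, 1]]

Matrix multiplication:
C[0][0] = 4×1 + 4×0 = 4
C[0][1] = 4×0 + 4×1 = 4
C[1][0] = 0×1 + 4×0 = 0
C[1][1] = 0×0 + 4×1 = 4
Result: [[4, 4], [0, 4]]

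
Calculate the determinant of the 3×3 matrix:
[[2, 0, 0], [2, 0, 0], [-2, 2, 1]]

Expansion along first row:
det = 2·det([[0,0],[2,1]]) - 0·det([[2,0],[-2,1]]) + 0·det([[2,0],[-2,2]])
    = 2·(0·1 - 0·2) - 0·(2·1 - 0·-2) + 0·(2·2 - 0·-2)
    = 2·0 - 0·2 + 0·4
    = 0 + 0 + 0 = 0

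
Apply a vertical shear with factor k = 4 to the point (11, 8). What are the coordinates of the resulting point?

Shear matrix for vertical shear with factor k = 4:
[[1, 0], [4, 1]]
Result: (11, 8) → (11, 52)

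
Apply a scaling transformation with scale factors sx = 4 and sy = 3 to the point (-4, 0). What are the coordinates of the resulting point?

Scaling matrix:
[[4, 0], [0, 3]]
Result: (-4 × 4, 0 × 3) = (-16, 0)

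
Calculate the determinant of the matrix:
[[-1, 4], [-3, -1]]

For a 2×2 matrix [[a, b], [c, d]], det = ad - bc
det = (-1)(-1) - (4)(-3) = 1 - -12 = 13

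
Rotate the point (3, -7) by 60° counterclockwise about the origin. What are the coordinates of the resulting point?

Rotation matrix for 60°: [[cos 60°, -sin 60°], [sin 60°, cos 60°]] ≈ [[0.500000, -0.866025], [0.866025, 0.500000]]
[[0.500000, -0.866025], [0.866025, 0.500000]] × [3, -7]ᵀ ≈ [7.5622, -0.9019]ᵀ
Result: (7.5622, -0.9019)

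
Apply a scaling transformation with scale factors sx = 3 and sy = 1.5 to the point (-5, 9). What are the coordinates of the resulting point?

Scaling matrix:
[[3, 0], [0, 1.50]]
Result: (-5 × 3, 9 × 1.5) = (-15, 13.5)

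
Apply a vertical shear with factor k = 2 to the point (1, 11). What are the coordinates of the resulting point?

Shear matrix for vertical shear with factor k = 2:
[[1, 0], [2, 1]]
Result: (1, 11) → (1, 13)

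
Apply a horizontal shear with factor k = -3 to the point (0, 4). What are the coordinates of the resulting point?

Shear matrix for horizontal shear with factor k = -3:
[[1, -3], [0, 1]]
Result: (0, 4) → (-12, 4)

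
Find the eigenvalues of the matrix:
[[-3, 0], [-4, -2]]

Characteristic equation: det(A - λI) = 0
λ² - (trace)λ + (det) = 0
trace = -3 + -2 = -5, det = (-3)(-2) - (0)(-4) = 6
λ² - (-5)λ + (6) = 0
λ = (-5 ± √((-5)² - 4·(6))) / 2 = (-5 ± √1) / 2
Solving: λ = -3, -2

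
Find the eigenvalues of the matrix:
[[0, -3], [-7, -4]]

Characteristic equation: det(A - λI) = 0
λ² - (trace)λ + (det) = 0
trace = 0 + -4 = -4, det = (0)(-4) - (-3)(-7) = -21
λ² - (-4)λ + (-21) = 0
λ = (-4 ± √((-4)² - 4·(-21))) / 2 = (-4 ± √100) / 2
Solving: λ = -7, 3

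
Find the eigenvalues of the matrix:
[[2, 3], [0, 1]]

Characteristic equation: det(A - λI) = 0
λ² - (trace)λ + (det) = 0
trace = 2 + 1 = 3, det = (2)(1) - (3)(0) = 2
λ² - (3)λ + (2) = 0
λ = (3 ± √((3)² - 4·(2))) / 2 = (3 ± √1) / 2
Solving: λ = 1, 2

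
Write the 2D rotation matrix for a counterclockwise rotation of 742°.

Rotation matrix formula: [[cos θ, -sin θ], [sin θ, cos θ]]
For θ = 742°:
cos(742°) = 0.9272
sin(742°) = 0.3746
Result: [[0.9272, -0.3746], [0.3746, 0.9272]]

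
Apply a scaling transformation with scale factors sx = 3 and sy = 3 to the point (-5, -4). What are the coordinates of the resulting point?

Scaling matrix:
[[3, 0], [0, 3]]
Result: (-5 × 3, -4 × 3) = (-15, -12)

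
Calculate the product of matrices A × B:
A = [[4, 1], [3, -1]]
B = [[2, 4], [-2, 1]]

Matrix multiplication:
C[0][0] = 4×2 + 1×-2 = 6
C[0][1] = 4×4 + 1×1 = 17
C[1][0] = 3×2 + -1×-2 = 8
C[1][1] = 3×4 + -1×1 = 11
Result: [[6, 17], [8, 11]]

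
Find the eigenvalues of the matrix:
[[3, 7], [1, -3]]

Characteristic equation: det(A - λI) = 0
λ² - (trace)λ + (det) = 0
trace = 3 + -3 = 0, det = (3)(-3) - (7)(1) = -16
λ² - (0)λ + (-16) = 0
λ = (0 ± √((0)² - 4·(-16))) / 2 = (0 ± √64) / 2
Solving: λ = -4, 4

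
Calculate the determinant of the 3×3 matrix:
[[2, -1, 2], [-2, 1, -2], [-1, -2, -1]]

Expansion along first row:
det = 2·det([[1,-2],[-2,-1]]) - -1·det([[-2,-2],[-1,-1]]) + 2·det([[-2,1],[-1,-2]])
    = 2·(1·-1 - -2·-2) - -1·(-2·-1 - -2·-1) + 2·(-2·-2 - 1·-1)
    = 2·-5 - -1·0 + 2·5
    = -10 + 0 + 10 = 0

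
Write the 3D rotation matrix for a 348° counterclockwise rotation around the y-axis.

Rotation matrix for counterclockwise 348° around y-axis:
cos(348°) = 0.9781, sin(348°) = -0.2079
Result: [[0.9781, 0, -0.2079], [0, 1, 0], [0.2079, 0, 0.9781]]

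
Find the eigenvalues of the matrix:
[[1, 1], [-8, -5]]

Characteristic equation: det(A - λI) = 0
λ² - (trace)λ + (det) = 0
trace = 1 + -5 = -4, det = (1)(-5) - (1)(-8) = 3
λ² - (-4)λ + (3) = 0
λ = (-4 ± √((-4)² - 4·(3))) / 2 = (-4 ± √4) / 2
Solving: λ = -3, -1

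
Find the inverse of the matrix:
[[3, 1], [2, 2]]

For [[a,b],[c,d]], inverse = (1/det)·[[d,-b],[-c,a]]
det = (3)(2) - (1)(2) = 6 - 2 = 4
Inverse = (1/4)·[[2, -1], [-2, 3]]
= [[1/2, -1/4], [-1/2, 3/4]]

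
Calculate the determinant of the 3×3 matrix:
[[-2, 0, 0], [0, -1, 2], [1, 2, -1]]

Expansion along first row:
det = -2·det([[-1,2],[2,-1]]) - 0·det([[0,2],[1,-1]]) + 0·det([[0,-1],[1,2]])
    = -2·(-1·-1 - 2·2) - 0·(0·-1 - 2·1) + 0·(0·2 - -1·1)
    = -2·-3 - 0·-2 + 0·1
    = 6 + 0 + 0 = 6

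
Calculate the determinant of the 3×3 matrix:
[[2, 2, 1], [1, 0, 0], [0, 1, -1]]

Expansion along first row:
det = 2·det([[0,0],[1,-1]]) - 2·det([[1,0],[0,-1]]) + 1·det([[1,0],[0,1]])
    = 2·(0·-1 - 0·1) - 2·(1·-1 - 0·0) + 1·(1·1 - 0·0)
    = 2·0 - 2·-1 + 1·1
    = 0 + 2 + 1 = 3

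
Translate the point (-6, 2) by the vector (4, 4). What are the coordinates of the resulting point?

Translation by (4, 4) (homogeneous matrix [[1, 0, 4], [0, 1, 4], [0, 0, 1]]):
x' = -6 + 4 = -2
y' = 2 + 4 = 6
Result: (-2, 6)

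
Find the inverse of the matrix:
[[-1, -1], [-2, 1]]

For [[a,b],[c,d]], inverse = (1/det)·[[d,-b],[-c,a]]
det = (-1)(1) - (-1)(-2) = -1 - 2 = -3
Inverse = (1/-3)·[[1, 1], [2, -1]]
= [[-1/3, -1/3], [-2/3, 1/3]]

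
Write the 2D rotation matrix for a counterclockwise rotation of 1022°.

Rotation matrix formula: [[cos θ, -sin θ], [sin θ, cos θ]]
For θ = 1022°:
cos(1022°) = 0.5299
sin(1022°) = -0.8480
Result: [[0.5299, 0.8480], [-0.8480, 0.5299]]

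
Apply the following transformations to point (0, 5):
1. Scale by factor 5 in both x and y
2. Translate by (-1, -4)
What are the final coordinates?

Step 1: Scale (0, 5) by 5 → (0, 25)
Step 2: Translate by (-1, -4) → (-1, 21)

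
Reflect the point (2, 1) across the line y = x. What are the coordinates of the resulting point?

Reflection across line y = x: (2, 1) → (1, 2)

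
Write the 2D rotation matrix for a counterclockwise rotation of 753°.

Rotation matrix formula: [[cos θ, -sin θ], [sin θ, cos θ]]
For θ = 753°:
cos(753°) = 0.8387
sin(753°) = 0.5446
Result: [[0.8387, -0.5446], [0.5446, 0.8387]]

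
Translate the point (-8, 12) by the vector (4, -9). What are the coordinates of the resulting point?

Translation by (4, -9) (homogeneous matrix [[1, 0, 4], [0, 1, -9], [0, 0, 1]]):
x' = -8 + 4 = -4
y' = 12 + -9 = 3
Result: (-4, 3)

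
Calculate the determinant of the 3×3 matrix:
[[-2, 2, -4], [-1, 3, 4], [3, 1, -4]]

Expansion along first row:
det = -2·det([[3,4],[1,-4]]) - 2·det([[-1,4],[3,-4]]) + -4·det([[-1,3],[3,1]])
    = -2·(3·-4 - 4·1) - 2·(-1·-4 - 4·3) + -4·(-1·1 - 3·3)
    = -2·-16 - 2·-8 + -4·-10
    = 32 + 16 + 40 = 88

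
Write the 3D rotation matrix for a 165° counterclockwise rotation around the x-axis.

Rotation matrix for counterclockwise 165° around x-axis:
cos(165°) = -0.9659, sin(165°) = 0.2588
Result: [[1, 0, 0], [0, -0.9659, -0.2588], [0, 0.2588, -0.9659]]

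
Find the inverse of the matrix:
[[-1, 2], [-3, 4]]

For [[a,b],[c,d]], inverse = (1/det)·[[d,-b],[-c,a]]
det = (-1)(4) - (2)(-3) = -4 - -6 = 2
Inverse = (1/2)·[[4, -2], [3, -1]]
= [[2, -1], [3/2, -1/2]]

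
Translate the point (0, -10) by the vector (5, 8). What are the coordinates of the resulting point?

Translation by (5, 8) (homogeneous matrix [[1, 0, 5], [0, 1, 8], [0, 0, 1]]):
x' = 0 + 5 = 5
y' = -10 + 8 = -2
Result: (5, -2)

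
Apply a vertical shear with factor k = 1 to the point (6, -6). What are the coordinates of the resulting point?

Shear matrix for vertical shear with factor k = 1:
[[1, 0], [1, 1]]
Result: (6, -6) → (6, 0)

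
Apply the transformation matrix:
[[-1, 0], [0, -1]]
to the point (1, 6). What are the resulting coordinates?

Matrix multiplication:
[[-1, 0], [0, -1]] × [1, 6]ᵀ
= [(-1)(1) + (0)(6), (0)(1) + (-1)(6)]ᵀ
= [-1, -6]ᵀ
Result: (-1, -6)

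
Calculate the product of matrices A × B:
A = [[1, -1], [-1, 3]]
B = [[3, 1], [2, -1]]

Matrix multiplication:
C[0][0] = 1×3 + -1×2 = 1
C[0][1] = 1×1 + -1×-1 = 2
C[1][0] = -1×3 + 3×2 = 3
C[1][1] = -1×1 + 3×-1 = -4
Result: [[1, 2], [3, -4]]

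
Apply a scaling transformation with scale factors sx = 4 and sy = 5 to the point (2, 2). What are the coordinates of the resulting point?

Scaling matrix:
[[4, 0], [0, 5]]
Result: (2 × 4, 2 × 5) = (8, 10)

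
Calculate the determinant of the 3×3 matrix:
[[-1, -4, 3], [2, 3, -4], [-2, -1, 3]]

Expansion along first row:
det = -1·det([[3,-4],[-1,3]]) - -4·det([[2,-4],[-2,3]]) + 3·det([[2,3],[-2,-1]])
    = -1·(3·3 - -4·-1) - -4·(2·3 - -4·-2) + 3·(2·-1 - 3·-2)
    = -1·5 - -4·-2 + 3·4
    = -5 + -8 + 12 = -1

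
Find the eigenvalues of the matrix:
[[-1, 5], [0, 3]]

Characteristic equation: det(A - λI) = 0
λ² - (trace)λ + (det) = 0
trace = -1 + 3 = 2, det = (-1)(3) - (5)(0) = -3
λ² - (2)λ + (-3) = 0
λ = (2 ± √((2)² - 4·(-3))) / 2 = (2 ± √16) / 2
Solving: λ = -1, 3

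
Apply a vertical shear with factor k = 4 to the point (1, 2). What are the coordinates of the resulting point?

Shear matrix for vertical shear with factor k = 4:
[[1, 0], [4, 1]]
Result: (1, 2) → (1, 6)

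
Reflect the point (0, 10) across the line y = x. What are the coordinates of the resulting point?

Reflection across line y = x: (0, 10) → (10, 0)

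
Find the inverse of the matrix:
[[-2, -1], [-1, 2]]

For [[a,b],[c,d]], inverse = (1/det)·[[d,-b],[-c,a]]
det = (-2)(2) - (-1)(-1) = -4 - 1 = -5
Inverse = (1/-5)·[[2, 1], [1, -2]]
= [[-2/5, -1/5], [-1/5, 2/5]]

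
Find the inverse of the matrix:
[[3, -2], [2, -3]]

For [[a,b],[c,d]], inverse = (1/det)·[[d,-b],[-c,a]]
det = (3)(-3) - (-2)(2) = -9 - -4 = -5
Inverse = (1/-5)·[[-3, 2], [-2, 3]]
= [[3/5, -2/5], [2/5, -3/5]]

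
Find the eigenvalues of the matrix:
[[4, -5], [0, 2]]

Characteristic equation: det(A - λI) = 0
λ² - (trace)λ + (det) = 0
trace = 4 + 2 = 6, det = (4)(2) - (-5)(0) = 8
λ² - (6)λ + (8) = 0
λ = (6 ± √((6)² - 4·(8))) / 2 = (6 ± √4) / 2
Solving: λ = 2, 4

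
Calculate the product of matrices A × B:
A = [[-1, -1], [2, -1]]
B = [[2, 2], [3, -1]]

Matrix multiplication:
C[0][0] = -1×2 + -1×3 = -5
C[0][1] = -1×2 + -1×-1 = -1
C[1][0] = 2×2 + -1×3 = 1
C[1][1] = 2×2 + -1×-1 = 5
Result: [[-5, -1], [1, 5]]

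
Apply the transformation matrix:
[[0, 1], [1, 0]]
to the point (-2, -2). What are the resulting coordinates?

Matrix multiplication:
[[0, 1], [1, 0]] × [-2, -2]ᵀ
= [(0)(-2) + (1)(-2), (1)(-2) + (0)(-2)]ᵀ
= [-2, -2]ᵀ
Result: (-2, -2)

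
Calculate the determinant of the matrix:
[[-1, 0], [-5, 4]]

For a 2×2 matrix [[a, b], [c, d]], det = ad - bc
det = (-1)(4) - (0)(-5) = -4 - 0 = -4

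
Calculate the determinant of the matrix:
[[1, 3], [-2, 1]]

For a 2×2 matrix [[a, b], [c, d]], det = ad - bc
det = (1)(1) - (3)(-2) = 1 - -6 = 7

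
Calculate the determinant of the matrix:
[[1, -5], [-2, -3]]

For a 2×2 matrix [[a, b], [c, d]], det = ad - bc
det = (1)(-3) - (-5)(-2) = -3 - 10 = -13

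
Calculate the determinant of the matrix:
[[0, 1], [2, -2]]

For a 2×2 matrix [[a, b], [c, d]], det = ad - bc
det = (0)(-2) - (1)(2) = 0 - 2 = -2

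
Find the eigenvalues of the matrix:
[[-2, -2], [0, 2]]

Characteristic equation: det(A - λI) = 0
λ² - (trace)λ + (det) = 0
trace = -2 + 2 = 0, det = (-2)(2) - (-2)(0) = -4
λ² - (0)λ + (-4) = 0
λ = (0 ± √((0)² - 4·(-4))) / 2 = (0 ± √16) / 2
Solving: λ = -2, 2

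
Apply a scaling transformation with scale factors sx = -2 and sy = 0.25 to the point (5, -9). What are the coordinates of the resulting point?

Scaling matrix:
[[-2, 0], [0, 0.25]]
Result: (5 × -2, -9 × 0.25) = (-10, -2.25)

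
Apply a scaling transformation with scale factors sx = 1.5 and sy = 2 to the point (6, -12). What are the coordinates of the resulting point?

Scaling matrix:
[[1.50, 0], [0, 2]]
Result: (6 × 1.5, -12 × 2) = (9, -24)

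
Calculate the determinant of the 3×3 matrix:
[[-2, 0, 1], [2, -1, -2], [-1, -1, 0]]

Expansion along first row:
det = -2·det([[-1,-2],[-1,0]]) - 0·det([[2,-2],[-1,0]]) + 1·det([[2,-1],[-1,-1]])
    = -2·(-1·0 - -2·-1) - 0·(2·0 - -2·-1) + 1·(2·-1 - -1·-1)
    = -2·-2 - 0·-2 + 1·-3
    = 4 + 0 + -3 = 1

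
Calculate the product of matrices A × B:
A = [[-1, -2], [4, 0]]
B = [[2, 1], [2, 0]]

Matrix multiplication:
C[0][0] = -1×2 + -2×2 = -6
C[0][1] = -1×1 + -2×0 = -1
C[1][0] = 4×2 + 0×2 = 8
C[1][1] = 4×1 + 0×0 = 4
Result: [[-6, -1], [8, 4]]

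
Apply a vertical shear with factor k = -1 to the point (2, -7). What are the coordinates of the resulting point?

Shear matrix for vertical shear with factor k = -1:
[[1, 0], [-1, 1]]
Result: (2, -7) → (2, -9)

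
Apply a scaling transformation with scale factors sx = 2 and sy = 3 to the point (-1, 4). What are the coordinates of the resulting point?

Scaling matrix:
[[2, 0], [0, 3]]
Result: (-1 × 2, 4 × 3) = (-2, 12)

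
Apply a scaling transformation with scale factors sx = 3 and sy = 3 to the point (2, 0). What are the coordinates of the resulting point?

Scaling matrix:
[[3, 0], [0, 3]]
Result: (2 × 3, 0 × 3) = (6, 0)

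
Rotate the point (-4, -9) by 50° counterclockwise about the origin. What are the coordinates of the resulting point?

Rotation matrix for 50°: [[cos 50°, -sin 50°], [sin 50°, cos 50°]] ≈ [[0.642788, -0.766044], [0.766044, 0.642788]]
[[0.642788, -0.766044], [0.766044, 0.642788]] × [-4, -9]ᵀ ≈ [4.3232, -8.8493]ᵀ
Result: (4.3232, -8.8493)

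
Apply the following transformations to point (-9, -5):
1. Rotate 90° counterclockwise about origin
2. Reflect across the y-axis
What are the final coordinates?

Step 1: Rotate 90° → (5, -9)
Step 2: Reflect across y-axis → (-5, -9)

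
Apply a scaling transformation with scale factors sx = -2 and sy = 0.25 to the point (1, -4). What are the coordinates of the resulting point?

Scaling matrix:
[[-2, 0], [0, 0.25]]
Result: (1 × -2, -4 × 0.25) = (-2, -1)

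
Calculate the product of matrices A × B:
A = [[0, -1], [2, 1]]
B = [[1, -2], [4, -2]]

Matrix multiplication:
C[0][0] = 0×1 + -1×4 = -4
C[0][1] = 0×-2 + -1×-2 = 2
C[1][0] = 2×1 + 1×4 = 6
C[1][1] = 2×-2 + 1×-2 = -6
Result: [[-4, 2], [6, -6]]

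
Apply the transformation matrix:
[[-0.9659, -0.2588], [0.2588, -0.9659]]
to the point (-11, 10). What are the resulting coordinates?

Matrix multiplication:
[[-0.9659, -0.2588], [0.2588, -0.9659]] × [-11, 10]ᵀ
= [(-0.9659)(-11) + (-0.2588)(10), (0.2588)(-11) + (-0.9659)(10)]ᵀ
= [8.0369, -12.5058]ᵀ
Result: (8.0369, -12.5058)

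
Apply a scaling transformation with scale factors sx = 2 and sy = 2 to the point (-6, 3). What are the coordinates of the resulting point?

Scaling matrix:
[[2, 0], [0, 2]]
Result: (-6 × 2, 3 × 2) = (-12, 6)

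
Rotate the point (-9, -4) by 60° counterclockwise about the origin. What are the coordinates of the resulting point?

Rotation matrix for 60°: [[cos 60°, -sin 60°], [sin 60°, cos 60°]] ≈ [[0.500000, -0.866025], [0.866025, 0.500000]]
[[0.500000, -0.866025], [0.866025, 0.500000]] × [-9, -4]ᵀ ≈ [-1.0359, -9.7942]ᵀ
Result: (-1.0359, -9.7942)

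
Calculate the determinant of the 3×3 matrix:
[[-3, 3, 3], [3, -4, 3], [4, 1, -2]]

Expansion along first row:
det = -3·det([[-4,3],[1,-2]]) - 3·det([[3,3],[4,-2]]) + 3·det([[3,-4],[4,1]])
    = -3·(-4·-2 - 3·1) - 3·(3·-2 - 3·4) + 3·(3·1 - -4·4)
    = -3·5 - 3·-18 + 3·19
    = -15 + 54 + 57 = 96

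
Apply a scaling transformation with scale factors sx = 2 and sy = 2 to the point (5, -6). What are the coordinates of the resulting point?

Scaling matrix:
[[2, 0], [0, 2]]
Result: (5 × 2, -6 × 2) = (10, -12)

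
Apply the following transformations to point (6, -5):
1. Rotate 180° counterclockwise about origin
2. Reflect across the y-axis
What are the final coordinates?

Step 1: Rotate 180° → (-6, 5)
Step 2: Reflect across y-axis → (6, 5)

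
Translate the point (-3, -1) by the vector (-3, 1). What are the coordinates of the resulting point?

Translation by (-3, 1) (homogeneous matrix [[1, 0, -3], [0, 1, 1], [0, 0, 1]]):
x' = -3 + -3 = -6
y' = -1 + 1 = 0
Result: (-6, 0)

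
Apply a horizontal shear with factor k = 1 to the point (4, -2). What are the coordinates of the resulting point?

Shear matrix for horizontal shear with factor k = 1:
[[1, 1], [0, 1]]
Result: (4, -2) → (2, -2)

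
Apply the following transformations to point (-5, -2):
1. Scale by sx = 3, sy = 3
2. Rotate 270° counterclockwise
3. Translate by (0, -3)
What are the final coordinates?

Step 1: Scale → (-15, -6)
Step 2: Rotate 270° → (-6, 15)
Step 3: Translate → (-6, 12)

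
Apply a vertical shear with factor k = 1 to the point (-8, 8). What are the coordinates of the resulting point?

Shear matrix for vertical shear with factor k = 1:
[[1, 0], [1, 1]]
Result: (-8, 8) → (-8, 0)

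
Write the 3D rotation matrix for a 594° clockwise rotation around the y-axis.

Rotation matrix for clockwise 594° around y-axis:
A clockwise rotation by 594° is a counterclockwise rotation by -594°.
cos(-594°) = -0.5878, sin(-594°) = 0.8090
Result: [[-0.5878, 0, 0.8090], [0, 1, 0], [-0.8090, 0, -0.5878]]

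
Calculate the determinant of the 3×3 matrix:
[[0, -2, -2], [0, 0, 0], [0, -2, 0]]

Expansion along first row:
det = 0·det([[0,0],[-2,0]]) - -2·det([[0,0],[0,0]]) + -2·det([[0,0],[0,-2]])
    = 0·(0·0 - 0·-2) - -2·(0·0 - 0·0) + -2·(0·-2 - 0·0)
    = 0·0 - -2·0 + -2·0
    = 0 + 0 + 0 = 0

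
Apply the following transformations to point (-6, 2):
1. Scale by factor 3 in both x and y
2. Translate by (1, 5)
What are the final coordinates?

Step 1: Scale (-6, 2) by 3 → (-18, 6)
Step 2: Translate by (1, 5) → (-17, 11)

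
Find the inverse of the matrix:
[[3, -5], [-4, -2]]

For [[a,b],[c,d]], inverse = (1/det)·[[d,-b],[-c,a]]
det = (3)(-2) - (-5)(-4) = -6 - 20 = -26
Inverse = (1/-26)·[[-2, 5], [4, 3]]
= [[1/13, -5/26], [-2/13, -3/26]]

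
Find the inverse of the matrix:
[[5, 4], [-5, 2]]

For [[a,b],[c,d]], inverse = (1/det)·[[d,-b],[-c,a]]
det = (5)(2) - (4)(-5) = 10 - -20 = 30
Inverse = (1/30)·[[2, -4], [5, 5]]
= [[1/15, -2/15], [1/6, 1/6]]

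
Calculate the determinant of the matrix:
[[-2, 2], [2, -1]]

For a 2×2 matrix [[a, b], [c, d]], det = ad - bc
det = (-2)(-1) - (2)(2) = 2 - 4 = -2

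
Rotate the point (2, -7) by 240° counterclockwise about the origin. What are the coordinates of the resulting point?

Rotation matrix for 240°: [[cos 240°, -sin 240°], [sin 240°, cos 240°]] ≈ [[-0.500000, 0.866025], [-0.866025, -0.500000]]
[[-0.500000, 0.866025], [-0.866025, -0.500000]] × [2, -7]ᵀ ≈ [-7.0622, 1.7679]ᵀ
Result: (-7.0622, 1.7679)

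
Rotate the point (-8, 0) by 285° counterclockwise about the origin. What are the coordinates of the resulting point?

Rotation matrix for 285°: [[cos 285°, -sin 285°], [sin 285°, cos 285°]] ≈ [[0.258819, 0.965926], [-0.965926, 0.258819]]
[[0.258819, 0.965926], [-0.965926, 0.258819]] × [-8, 0]ᵀ ≈ [-2.0706, 7.7274]ᵀ
Result: (-2.0706, 7.7274)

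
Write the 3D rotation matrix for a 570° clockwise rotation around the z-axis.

Rotation matrix for clockwise 570° around z-axis:
A clockwise rotation by 570° is a counterclockwise rotation by -570°.
cos(-570°) = -√3/2, sin(-570°) = 1/2
Result: [[-√3/2, -1/2, 0], [1/2, -√3/2, 0], [0, 0, 1]]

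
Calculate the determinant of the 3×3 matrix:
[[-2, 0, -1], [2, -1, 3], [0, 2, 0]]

Expansion along first row:
det = -2·det([[-1,3],[2,0]]) - 0·det([[2,3],[0,0]]) + -1·det([[2,-1],[0,2]])
    = -2·(-1·0 - 3·2) - 0·(2·0 - 3·0) + -1·(2·2 - -1·0)
    = -2·-6 - 0·0 + -1·4
    = 12 + 0 + -4 = 8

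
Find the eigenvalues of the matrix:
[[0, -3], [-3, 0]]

Characteristic equation: det(A - λI) = 0
λ² - (trace)λ + (det) = 0
trace = 0 + 0 = 0, det = (0)(0) - (-3)(-3) = -9
λ² - (0)λ + (-9) = 0
λ = (0 ± √((0)² - 4·(-9))) / 2 = (0 ± √36) / 2
Solving: λ = -3, 3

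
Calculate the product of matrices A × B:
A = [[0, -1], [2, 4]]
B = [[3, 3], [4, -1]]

Matrix multiplication:
C[0][0] = 0×3 + -1×4 = -4
C[0][1] = 0×3 + -1×-1 = 1
C[1][0] = 2×3 + 4×4 = 22
C[1][1] = 2×3 + 4×-1 = 2
Result: [[-4, 1], [22, 2]]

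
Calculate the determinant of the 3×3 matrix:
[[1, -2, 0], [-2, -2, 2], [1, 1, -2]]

Expansion along first row:
det = 1·det([[-2,2],[1,-2]]) - -2·det([[-2,2],[1,-2]]) + 0·det([[-2,-2],[1,1]])
    = 1·(-2·-2 - 2·1) - -2·(-2·-2 - 2·1) + 0·(-2·1 - -2·1)
    = 1·2 - -2·2 + 0·0
    = 2 + 4 + 0 = 6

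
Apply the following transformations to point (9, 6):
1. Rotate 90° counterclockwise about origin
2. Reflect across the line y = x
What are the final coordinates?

Step 1: Rotate 90° → (-6, 9)
Step 2: Reflect across line y = x → (9, -6)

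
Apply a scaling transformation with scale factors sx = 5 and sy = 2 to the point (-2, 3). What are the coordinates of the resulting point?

Scaling matrix:
[[5, 0], [0, 2]]
Result: (-2 × 5, 3 × 2) = (-10, 6)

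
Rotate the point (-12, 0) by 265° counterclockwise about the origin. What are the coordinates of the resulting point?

Rotation matrix for 265°: [[cos 265°, -sin 265°], [sin 265°, cos 265°]] ≈ [[-0.087156, 0.996195], [-0.996195, -0.087156]]
[[-0.087156, 0.996195], [-0.996195, -0.087156]] × [-12, 0]ᵀ ≈ [1.0459, 11.9543]ᵀ
Result: (1.0459, 11.9543)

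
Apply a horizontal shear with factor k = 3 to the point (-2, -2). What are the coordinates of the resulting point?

Shear matrix for horizontal shear with factor k = 3:
[[1, 3], [0, 1]]
Result: (-2, -2) → (-8, -2)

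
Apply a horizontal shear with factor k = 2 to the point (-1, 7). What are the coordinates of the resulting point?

Shear matrix for horizontal shear with factor k = 2:
[[1, 2], [0, 1]]
Result: (-1, 7) → (13, 7)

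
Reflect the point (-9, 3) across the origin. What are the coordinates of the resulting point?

Reflection across origin: (-9, 3) → (9, -3)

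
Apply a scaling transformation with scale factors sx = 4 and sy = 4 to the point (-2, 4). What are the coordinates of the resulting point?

Scaling matrix:
[[4, 0], [0, 4]]
Result: (-2 × 4, 4 × 4) = (-8, 16)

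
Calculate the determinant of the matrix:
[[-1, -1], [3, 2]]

For a 2×2 matrix [[a, b], [c, d]], det = ad - bc
det = (-1)(2) - (-1)(3) = -2 - -3 = 1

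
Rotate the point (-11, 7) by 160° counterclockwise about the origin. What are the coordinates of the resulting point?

Rotation matrix for 160°: [[cos 160°, -sin 160°], [sin 160°, cos 160°]] ≈ [[-0.939693, -0.342020], [0.342020, -0.939693]]
[[-0.939693, -0.342020], [0.342020, -0.939693]] × [-11, 7]ᵀ ≈ [7.9425, -10.3401]ᵀ
Result: (7.9425, -10.3401)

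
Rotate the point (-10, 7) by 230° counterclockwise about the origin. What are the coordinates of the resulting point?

Rotation matrix for 230°: [[cos 230°, -sin 230°], [sin 230°, cos 230°]] ≈ [[-0.642788, 0.766044], [-0.766044, -0.642788]]
[[-0.642788, 0.766044], [-0.766044, -0.642788]] × [-10, 7]ᵀ ≈ [11.7902, 3.1609]ᵀ
Result: (11.7902, 3.1609)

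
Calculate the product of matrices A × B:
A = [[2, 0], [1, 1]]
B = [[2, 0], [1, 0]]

Matrix multiplication:
C[0][0] = 2×2 + 0×1 = 4
C[0][1] = 2×0 + 0×0 = 0
C[1][0] = 1×2 + 1×1 = 3
C[1][1] = 1×0 + 1×0 = 0
Result: [[4, 0], [3, 0]]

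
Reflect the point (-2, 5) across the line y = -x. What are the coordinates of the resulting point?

Reflection across line y = -x: (-2, 5) → (-5, 2)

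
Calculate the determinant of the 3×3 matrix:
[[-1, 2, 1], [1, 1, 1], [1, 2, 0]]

Expansion along first row:
det = -1·det([[1,1],[2,0]]) - 2·det([[1,1],[1,0]]) + 1·det([[1,1],[1,2]])
    = -1·(1·0 - 1·2) - 2·(1·0 - 1·1) + 1·(1·2 - 1·1)
    = -1·-2 - 2·-1 + 1·1
    = 2 + 2 + 1 = 5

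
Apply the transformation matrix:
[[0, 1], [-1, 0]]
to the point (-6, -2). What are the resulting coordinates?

Matrix multiplication:
[[0, 1], [-1, 0]] × [-6, -2]ᵀ
= [(0)(-6) + (1)(-2), (-1)(-6) + (0)(-2)]ᵀ
= [-2, 6]ᵀ
Result: (-2, 6)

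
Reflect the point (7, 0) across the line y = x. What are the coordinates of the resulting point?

Reflection across line y = x: (7, 0) → (0, 7)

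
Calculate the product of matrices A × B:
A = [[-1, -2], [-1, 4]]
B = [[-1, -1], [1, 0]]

Matrix multiplication:
C[0][0] = -1×-1 + -2×1 = -1
C[0][1] = -1×-1 + -2×0 = 1
C[1][0] = -1×-1 + 4×1 = 5
C[1][1] = -1×-1 + 4×0 = 1
Result: [[-1, 1], [5, 1]]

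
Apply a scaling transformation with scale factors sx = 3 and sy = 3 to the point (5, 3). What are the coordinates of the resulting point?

Scaling matrix:
[[3, 0], [0, 3]]
Result: (5 × 3, 3 × 3) = (15, 9)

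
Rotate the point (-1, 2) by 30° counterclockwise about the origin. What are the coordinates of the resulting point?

Rotation matrix for 30°: [[cos 30°, -sin 30°], [sin 30°, cos 30°]] ≈ [[0.866025, -0.500000], [0.500000, 0.866025]]
[[0.866025, -0.500000], [0.500000, 0.866025]] × [-1, 2]ᵀ ≈ [-1.8660, 1.2321]ᵀ
Result: (-1.8660, 1.2321)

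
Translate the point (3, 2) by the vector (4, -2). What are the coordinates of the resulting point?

Translation by (4, -2) (homogeneous matrix [[1, 0, 4], [0, 1, -2], [0, 0, 1]]):
x' = 3 + 4 = 7
y' = 2 + -2 = 0
Result: (7, 0)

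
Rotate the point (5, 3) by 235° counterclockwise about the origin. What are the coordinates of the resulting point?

Rotation matrix for 235°: [[cos 235°, -sin 235°], [sin 235°, cos 235°]] ≈ [[-0.573576, 0.819152], [-0.819152, -0.573576]]
[[-0.573576, 0.819152], [-0.819152, -0.573576]] × [5, 3]ᵀ ≈ [-0.4104, -5.8165]ᵀ
Result: (-0.4104, -5.8165)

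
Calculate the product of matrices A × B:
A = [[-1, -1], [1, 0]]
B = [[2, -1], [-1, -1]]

Matrix multiplication:
C[0][0] = -1×2 + -1×-1 = -1
C[0][1] = -1×-1 + -1×-1 = 2
C[1][0] = 1×2 + 0×-1 = 2
C[1][1] = 1×-1 + 0×-1 = -1
Result: [[-1, 2], [2, -1]]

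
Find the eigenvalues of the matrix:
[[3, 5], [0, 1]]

Characteristic equation: det(A - λI) = 0
λ² - (trace)λ + (det) = 0
trace = 3 + 1 = 4, det = (3)(1) - (5)(0) = 3
λ² - (4)λ + (3) = 0
λ = (4 ± √((4)² - 4·(3))) / 2 = (4 ± √4) / 2
Solving: λ = 1, 3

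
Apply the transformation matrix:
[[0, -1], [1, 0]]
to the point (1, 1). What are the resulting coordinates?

Matrix multiplication:
[[0, -1], [1, 0]] × [1, 1]ᵀ
= [(0)(1) + (-1)(1), (1)(1) + (0)(1)]ᵀ
= [-1, 1]ᵀ
Result: (-1, 1)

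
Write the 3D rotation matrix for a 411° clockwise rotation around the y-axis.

Rotation matrix for clockwise 411° around y-axis:
A clockwise rotation by 411° is a counterclockwise rotation by -411°.
cos(-411°) = 0.6293, sin(-411°) = -0.7771
Result: [[0.6293, 0, -0.7771], [0, 1, 0], [0.7771, 0, 0.6293]]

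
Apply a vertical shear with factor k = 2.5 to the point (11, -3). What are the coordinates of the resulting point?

Shear matrix for vertical shear with factor k = 2.5:
[[1, 0], [2.50, 1]]
Result: (11, -3) → (11, 24.5)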